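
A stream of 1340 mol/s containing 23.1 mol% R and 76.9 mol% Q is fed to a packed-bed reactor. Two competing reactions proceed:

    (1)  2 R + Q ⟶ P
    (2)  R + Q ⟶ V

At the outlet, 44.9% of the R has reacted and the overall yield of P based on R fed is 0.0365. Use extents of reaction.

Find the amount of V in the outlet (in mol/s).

Yield of P: 1ξ₁ / 309.5 = 0.0365 → ξ₁ = 11.3 mol/s.
Conversion of R: 2ξ₁ + 1ξ₂ = 0.449 × 309.5 = 139 → ξ₂ = 116.4 mol/s.
Outlet amounts (n = n₀ + Σ ν·ξ):
  R: 309.5 − 2(11.3) − 1(116.4) = 170.6
  Q: 1030 − 1(11.3) − 1(116.4) = 902.8
  P: 0 + 1(11.3) = 11.3
  V: 0 + 1(116.4) = 116.4

116 mol/s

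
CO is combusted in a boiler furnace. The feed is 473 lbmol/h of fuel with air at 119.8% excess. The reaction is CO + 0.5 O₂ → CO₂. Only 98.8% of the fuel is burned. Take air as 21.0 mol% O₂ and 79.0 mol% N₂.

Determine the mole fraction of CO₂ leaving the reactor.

Stoichiometric O₂ = 0.5 × 473 = 236.5 lbmol/h; O₂ fed = 236.5 × 2.198 = 519.8 lbmol/h.
N₂ fed = 519.8 × 79/21 = 1956 lbmol/h.
Fuel reacted = 0.988 × 473 → ξ = 467.3 lbmol/h.
Outlet (n = n₀ + ν ξ):
  CO: 473 − 1(467.3) = 5.676
  O₂: 519.8 − 0.5(467.3) = 286.2
  N₂: 1956 (inert)
  CO₂: 0 + 1(467.3) = 467.3
Total out = 2715 lbmol/h; y_CO₂ = 467.3 / 2715 = 0.1721.

0.172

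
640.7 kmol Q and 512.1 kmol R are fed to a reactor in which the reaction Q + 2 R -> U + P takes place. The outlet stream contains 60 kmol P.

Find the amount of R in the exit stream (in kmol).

For P: n = n₀ + 1ξ → 60 = 0 + 1ξ, giving ξ = 60 kmol.
Outlet amounts (n = n₀ + ν ξ):
  Q: 640.7 − 1(60) = 580.7
  R: 512.1 − 2(60) = 392.1
  U: 0 + 1(60) = 60
  P: 0 + 1(60) = 60

392 kmol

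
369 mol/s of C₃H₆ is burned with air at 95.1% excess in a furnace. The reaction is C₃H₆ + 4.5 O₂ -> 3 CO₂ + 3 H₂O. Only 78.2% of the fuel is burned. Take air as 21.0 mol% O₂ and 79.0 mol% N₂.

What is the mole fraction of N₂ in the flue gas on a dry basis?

0.808

Stoichiometric O₂ = 4.5 × 369 = 1660 mol/s; O₂ fed = 1660 × 1.951 = 3240 mol/s.
N₂ fed = 3240 × 79/21 = 12190 mol/s.
Fuel reacted = 0.782 × 369 → ξ = 288.6 mol/s.
Outlet (n = n₀ + ν ξ):
  C₃H₆: 369 − 1(288.6) = 80.44
  O₂: 3240 − 4.5(288.6) = 1941
  N₂: 12190 (inert)
  CO₂: 0 + 3(288.6) = 865.7
  H₂O: 0 + 3(288.6) = 865.7
Dry total = 15070 mol/s; y_N₂ (dry) = 12190 / 15070 = 0.8085.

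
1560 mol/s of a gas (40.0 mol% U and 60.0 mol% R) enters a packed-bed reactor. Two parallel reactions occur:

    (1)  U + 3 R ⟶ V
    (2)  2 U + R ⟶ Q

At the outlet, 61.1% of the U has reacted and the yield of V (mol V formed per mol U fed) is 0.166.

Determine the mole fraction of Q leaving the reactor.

Yield of V: 1ξ₁ / 624 = 0.166 → ξ₁ = 103.6 mol/s.
Conversion of U: 1ξ₁ + 2ξ₂ = 0.611 × 624 = 381.3 → ξ₂ = 138.8 mol/s.
Outlet amounts (n = n₀ + Σ ν·ξ):
  U: 624 − 1(103.6) − 2(138.8) = 242.7
  R: 936 − 3(103.6) − 1(138.8) = 486.4
  V: 0 + 1(103.6) = 103.6
  Q: 0 + 1(138.8) = 138.8
Total out = 971.6 mol/s; y_Q = 138.8 / 971.6 = 0.1429.

0.143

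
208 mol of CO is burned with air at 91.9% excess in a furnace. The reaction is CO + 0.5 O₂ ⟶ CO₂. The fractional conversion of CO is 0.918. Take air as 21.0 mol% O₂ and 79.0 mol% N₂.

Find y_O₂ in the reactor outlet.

Stoichiometric O₂ = 0.5 × 208 = 104 mol; O₂ fed = 104 × 1.919 = 199.6 mol.
N₂ fed = 199.6 × 79/21 = 750.8 mol.
Fuel reacted = 0.918 × 208 → ξ = 190.9 mol.
Outlet (n = n₀ + ν ξ):
  CO: 208 − 1(190.9) = 17.06
  O₂: 199.6 − 0.5(190.9) = 104.1
  N₂: 750.8 (inert)
  CO₂: 0 + 1(190.9) = 190.9
Total out = 1063 mol; y_O₂ = 104.1 / 1063 = 0.09794.

0.0979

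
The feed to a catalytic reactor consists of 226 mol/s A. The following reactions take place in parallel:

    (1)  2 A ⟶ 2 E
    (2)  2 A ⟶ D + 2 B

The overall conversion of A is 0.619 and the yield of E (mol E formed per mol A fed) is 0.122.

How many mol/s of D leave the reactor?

Yield of E: 2ξ₁ / 226 = 0.122 → ξ₁ = 13.79 mol/s.
Conversion of A: 2ξ₁ + 2ξ₂ = 0.619 × 226 = 139.9 → ξ₂ = 56.16 mol/s.
Outlet amounts (n = n₀ + Σ ν·ξ):
  A: 226 − 2(13.79) − 2(56.16) = 86.11
  E: 0 + 2(13.79) = 27.57
  D: 0 + 1(56.16) = 56.16
  B: 0 + 2(56.16) = 112.3

56.2 mol/s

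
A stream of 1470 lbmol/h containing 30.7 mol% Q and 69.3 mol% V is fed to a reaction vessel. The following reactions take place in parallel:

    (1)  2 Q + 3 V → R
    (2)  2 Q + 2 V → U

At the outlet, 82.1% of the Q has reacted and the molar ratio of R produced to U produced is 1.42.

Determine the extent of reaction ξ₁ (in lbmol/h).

ξ₁ = 109 lbmol/h

Conversion of Q: Q consumed = 0.821 × 451.3 = 370.5 lbmol/h = 2ξ₁ + 2ξ₂.
Selectivity: 1ξ₁ / (1ξ₂) = 1.42 → ξ₁ = 1.42 ξ₂.
Substitute: (2·1.42 + 2) ξ₂ = 370.5 → ξ₂ = 76.55 lbmol/h, ξ₁ = 108.7 lbmol/h.
Outlet amounts (n = n₀ + Σ ν·ξ):
  Q: 451.3 − 2(108.7) − 2(76.55) = 80.78
  V: 1019 − 3(108.7) − 2(76.55) = 539.5
  R: 0 + 1(108.7) = 108.7
  U: 0 + 1(76.55) = 76.55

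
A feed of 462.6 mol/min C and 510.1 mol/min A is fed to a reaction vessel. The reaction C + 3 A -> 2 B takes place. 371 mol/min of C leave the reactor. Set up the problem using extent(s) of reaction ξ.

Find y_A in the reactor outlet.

For C: n = n₀ − 1ξ → 371 = 462.6 − 1ξ, giving ξ = 91.6 mol/min.
Outlet amounts (n = n₀ + ν ξ):
  C: 462.6 − 1(91.6) = 371
  A: 510.1 − 3(91.6) = 235.3
  B: 0 + 2(91.6) = 183.2
Total out = 789.5 mol/min; y_A = 235.3 / 789.5 = 0.298.

0.298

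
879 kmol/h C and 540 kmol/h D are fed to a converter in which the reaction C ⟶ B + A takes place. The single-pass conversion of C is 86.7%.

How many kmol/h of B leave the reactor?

C reacted = 0.867 × 879 = 762.1 kmol/h; ν_C = −1, so ξ = 762.1/1 = 762.1 kmol/h.
Outlet amounts (n = n₀ + ν ξ):
  C: 879 − 1(762.1) = 116.9
  B: 0 + 1(762.1) = 762.1
  A: 0 + 1(762.1) = 762.1
  D: 540 (inert)

762 kmol/h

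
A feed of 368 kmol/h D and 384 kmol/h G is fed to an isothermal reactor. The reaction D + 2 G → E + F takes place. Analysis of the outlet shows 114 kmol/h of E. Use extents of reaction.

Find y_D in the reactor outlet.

For E: n = n₀ + 1ξ → 114 = 0 + 1ξ, giving ξ = 114 kmol/h.
Outlet amounts (n = n₀ + ν ξ):
  D: 368 − 1(114) = 254
  G: 384 − 2(114) = 156
  E: 0 + 1(114) = 114
  F: 0 + 1(114) = 114
Total out = 638 kmol/h; y_D = 254 / 638 = 0.3981.

0.398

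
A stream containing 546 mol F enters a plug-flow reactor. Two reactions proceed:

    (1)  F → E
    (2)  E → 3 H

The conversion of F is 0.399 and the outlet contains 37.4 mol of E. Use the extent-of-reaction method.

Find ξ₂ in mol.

ξ₂ = 180 mol

Conversion of F: F consumed = 1ξ₁ = 0.399 × 546 → ξ₁ = 217.9 mol.
E balance: n_E = 0 + 1ξ₁ − 1ξ₂ = 37.4 → ξ₂ = (1·217.9 − 37.4)/1 = 180.5 mol.
Outlet amounts (n = n₀ + Σ ν·ξ):
  F: 546 − 1(217.9) = 328.1
  E: 0 + 1(217.9) − 1(180.5) = 37.4
  H: 0 + 3(180.5) = 541.4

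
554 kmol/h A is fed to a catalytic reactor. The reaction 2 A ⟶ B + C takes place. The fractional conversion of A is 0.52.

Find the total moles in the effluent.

A reacted = 0.52 × 554 = 288.1 kmol/h; ν_A = −2, so ξ = 288.1/2 = 144 kmol/h.
Outlet amounts (n = n₀ + ν ξ):
  A: 554 − 2(144) = 265.9
  B: 0 + 1(144) = 144
  C: 0 + 1(144) = 144
Total out = 265.9 + 144 + 144 = 554 kmol/h.

554 kmol/h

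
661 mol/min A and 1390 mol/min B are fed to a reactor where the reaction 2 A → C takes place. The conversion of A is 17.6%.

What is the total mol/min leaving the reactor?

A reacted = 0.176 × 661 = 116.3 mol/min; ν_A = −2, so ξ = 116.3/2 = 58.17 mol/min.
Outlet amounts (n = n₀ + ν ξ):
  A: 661 − 2(58.17) = 544.7
  C: 0 + 1(58.17) = 58.17
  B: 1390 (inert)
Total out = 544.7 + 58.17 + 1390 = 1993 mol/min.

1990 mol/min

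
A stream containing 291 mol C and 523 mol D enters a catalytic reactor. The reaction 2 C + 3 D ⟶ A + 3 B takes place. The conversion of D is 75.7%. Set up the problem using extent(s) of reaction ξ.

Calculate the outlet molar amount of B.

D reacted = 0.757 × 523 = 395.9 mol; ν_D = −3, so ξ = 395.9/3 = 132 mol.
Outlet amounts (n = n₀ + ν ξ):
  C: 291 − 2(132) = 27.06
  D: 523 − 3(132) = 127.1
  A: 0 + 1(132) = 132
  B: 0 + 3(132) = 395.9

396 mol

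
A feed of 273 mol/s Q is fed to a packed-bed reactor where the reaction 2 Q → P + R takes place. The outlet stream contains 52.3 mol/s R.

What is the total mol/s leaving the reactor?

273 mol/s

For R: n = n₀ + 1ξ → 52.3 = 0 + 1ξ, giving ξ = 52.3 mol/s.
Outlet amounts (n = n₀ + ν ξ):
  Q: 273 − 2(52.3) = 168.4
  P: 0 + 1(52.3) = 52.3
  R: 0 + 1(52.3) = 52.3
Total out = 168.4 + 52.3 + 52.3 = 273 mol/s.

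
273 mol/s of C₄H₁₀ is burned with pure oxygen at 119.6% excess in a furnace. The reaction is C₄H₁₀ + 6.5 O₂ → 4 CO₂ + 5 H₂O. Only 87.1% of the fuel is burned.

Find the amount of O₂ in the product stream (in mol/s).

2350 mol/s

Stoichiometric O₂ = 6.5 × 273 = 1774 mol/s; O₂ fed = 1774 × 2.196 = 3897 mol/s.
Fuel reacted = 0.871 × 273 → ξ = 237.8 mol/s.
Outlet (n = n₀ + ν ξ):
  C₄H₁₀: 273 − 1(237.8) = 35.22
  O₂: 3897 − 6.5(237.8) = 2351
  CO₂: 0 + 4(237.8) = 951.1
  H₂O: 0 + 5(237.8) = 1189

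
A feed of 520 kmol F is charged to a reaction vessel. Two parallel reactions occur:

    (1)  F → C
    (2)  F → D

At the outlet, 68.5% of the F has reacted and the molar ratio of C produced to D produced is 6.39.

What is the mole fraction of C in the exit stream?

Conversion of F: F consumed = 0.685 × 520 = 356.2 kmol = 1ξ₁ + 1ξ₂.
Selectivity: 1ξ₁ / (1ξ₂) = 6.39 → ξ₁ = 6.39 ξ₂.
Substitute: (1·6.39 + 1) ξ₂ = 356.2 → ξ₂ = 48.2 kmol, ξ₁ = 308 kmol.
Outlet amounts (n = n₀ + Σ ν·ξ):
  F: 520 − 1(308) − 1(48.2) = 163.8
  C: 0 + 1(308) = 308
  D: 0 + 1(48.2) = 48.2
Total out = 520 kmol; y_C = 308 / 520 = 0.5923.

0.592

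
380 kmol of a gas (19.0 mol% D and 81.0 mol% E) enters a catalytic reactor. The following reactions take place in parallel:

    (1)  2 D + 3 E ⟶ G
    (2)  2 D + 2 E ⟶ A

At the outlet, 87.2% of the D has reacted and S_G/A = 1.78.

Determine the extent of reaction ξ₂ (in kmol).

ξ₂ = 11.3 kmol

Conversion of D: D consumed = 0.872 × 72.2 = 62.96 kmol = 2ξ₁ + 2ξ₂.
Selectivity: 1ξ₁ / (1ξ₂) = 1.78 → ξ₁ = 1.78 ξ₂.
Substitute: (2·1.78 + 2) ξ₂ = 62.96 → ξ₂ = 11.32 kmol, ξ₁ = 20.16 kmol.
Outlet amounts (n = n₀ + Σ ν·ξ):
  D: 72.2 − 2(20.16) − 2(11.32) = 9.242
  E: 307.8 − 3(20.16) − 2(11.32) = 224.7
  G: 0 + 1(20.16) = 20.16
  A: 0 + 1(11.32) = 11.32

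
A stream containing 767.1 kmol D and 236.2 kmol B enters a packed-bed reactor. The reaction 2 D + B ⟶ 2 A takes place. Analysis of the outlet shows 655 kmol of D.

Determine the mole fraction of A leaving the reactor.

0.118

For D: n = n₀ − 2ξ → 655 = 767.1 − 2ξ, giving ξ = 56.05 kmol.
Outlet amounts (n = n₀ + ν ξ):
  D: 767.1 − 2(56.05) = 655
  B: 236.2 − 1(56.05) = 180.1
  A: 0 + 2(56.05) = 112.1
Total out = 947.2 kmol; y_A = 112.1 / 947.2 = 0.1183.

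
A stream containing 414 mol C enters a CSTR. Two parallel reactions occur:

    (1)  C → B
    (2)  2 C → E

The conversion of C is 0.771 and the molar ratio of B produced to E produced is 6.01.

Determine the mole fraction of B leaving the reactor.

0.64

Conversion of C: C consumed = 0.771 × 414 = 319.2 mol = 1ξ₁ + 2ξ₂.
Selectivity: 1ξ₁ / (1ξ₂) = 6.01 → ξ₁ = 6.01 ξ₂.
Substitute: (1·6.01 + 2) ξ₂ = 319.2 → ξ₂ = 39.85 mol, ξ₁ = 239.5 mol.
Outlet amounts (n = n₀ + Σ ν·ξ):
  C: 414 − 1(239.5) − 2(39.85) = 94.81
  B: 0 + 1(239.5) = 239.5
  E: 0 + 1(39.85) = 39.85
Total out = 374.2 mol; y_B = 239.5 / 374.2 = 0.6401.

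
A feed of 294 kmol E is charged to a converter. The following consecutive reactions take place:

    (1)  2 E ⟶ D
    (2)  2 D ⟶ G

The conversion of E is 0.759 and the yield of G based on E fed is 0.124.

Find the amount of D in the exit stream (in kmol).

Conversion of E: E consumed = 2ξ₁ = 0.759 × 294 → ξ₁ = 111.6 kmol.
Yield of G: 1ξ₂ / 294 = 0.124 → ξ₂ = 36.46 kmol.
Outlet amounts (n = n₀ + Σ ν·ξ):
  E: 294 − 2(111.6) = 70.85
  D: 0 + 1(111.6) − 2(36.46) = 38.66
  G: 0 + 1(36.46) = 36.46

38.7 kmol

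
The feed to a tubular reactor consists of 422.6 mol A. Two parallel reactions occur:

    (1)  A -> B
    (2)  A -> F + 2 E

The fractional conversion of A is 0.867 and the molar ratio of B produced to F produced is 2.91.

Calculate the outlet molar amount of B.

Conversion of A: A consumed = 0.867 × 422.6 = 366.4 mol = 1ξ₁ + 1ξ₂.
Selectivity: 1ξ₁ / (1ξ₂) = 2.91 → ξ₁ = 2.91 ξ₂.
Substitute: (1·2.91 + 1) ξ₂ = 366.4 → ξ₂ = 93.71 mol, ξ₁ = 272.7 mol.
Outlet amounts (n = n₀ + Σ ν·ξ):
  A: 422.6 − 1(272.7) − 1(93.71) = 56.21
  B: 0 + 1(272.7) = 272.7
  F: 0 + 1(93.71) = 93.71
  E: 0 + 2(93.71) = 187.4

273 mol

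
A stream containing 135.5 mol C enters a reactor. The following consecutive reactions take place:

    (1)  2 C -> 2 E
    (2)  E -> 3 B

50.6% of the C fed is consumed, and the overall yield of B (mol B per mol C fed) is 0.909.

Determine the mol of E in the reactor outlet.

27.5 mol

Conversion of C: C consumed = 2ξ₁ = 0.506 × 135.5 → ξ₁ = 34.28 mol.
Yield of B: 3ξ₂ / 135.5 = 0.909 → ξ₂ = 41.06 mol.
Outlet amounts (n = n₀ + Σ ν·ξ):
  C: 135.5 − 2(34.28) = 66.94
  E: 0 + 2(34.28) − 1(41.06) = 27.51
  B: 0 + 3(41.06) = 123.2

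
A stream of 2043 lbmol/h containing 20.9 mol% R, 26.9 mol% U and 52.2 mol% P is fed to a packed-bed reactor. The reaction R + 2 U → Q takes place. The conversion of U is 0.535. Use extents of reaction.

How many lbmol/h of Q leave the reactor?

147 lbmol/h

U reacted = 0.535 × 549.6 = 294 lbmol/h; ν_U = −2, so ξ = 294/2 = 147 lbmol/h.
Outlet amounts (n = n₀ + ν ξ):
  R: 427 − 1(147) = 280
  U: 549.6 − 2(147) = 255.5
  Q: 0 + 1(147) = 147
  P: 1066 (inert)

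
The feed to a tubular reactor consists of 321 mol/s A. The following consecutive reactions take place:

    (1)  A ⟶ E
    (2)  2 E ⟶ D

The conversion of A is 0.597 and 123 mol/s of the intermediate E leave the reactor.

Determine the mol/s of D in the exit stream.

Conversion of A: A consumed = 1ξ₁ = 0.597 × 321 → ξ₁ = 191.6 mol/s.
E balance: n_E = 0 + 1ξ₁ − 2ξ₂ = 123 → ξ₂ = (1·191.6 − 123)/2 = 34.32 mol/s.
Outlet amounts (n = n₀ + Σ ν·ξ):
  A: 321 − 1(191.6) = 129.4
  E: 0 + 1(191.6) − 2(34.32) = 123
  D: 0 + 1(34.32) = 34.32

34.3 mol/s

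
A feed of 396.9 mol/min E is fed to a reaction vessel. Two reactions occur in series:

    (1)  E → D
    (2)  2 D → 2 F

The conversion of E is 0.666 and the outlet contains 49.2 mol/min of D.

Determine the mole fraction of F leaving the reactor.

Conversion of E: E consumed = 1ξ₁ = 0.666 × 396.9 → ξ₁ = 264.3 mol/min.
D balance: n_D = 0 + 1ξ₁ − 2ξ₂ = 49.2 → ξ₂ = (1·264.3 − 49.2)/2 = 107.6 mol/min.
Outlet amounts (n = n₀ + Σ ν·ξ):
  E: 396.9 − 1(264.3) = 132.6
  D: 0 + 1(264.3) − 2(107.6) = 49.2
  F: 0 + 2(107.6) = 215.1
Total out = 396.9 mol/min; y_F = 215.1 / 396.9 = 0.542.

0.542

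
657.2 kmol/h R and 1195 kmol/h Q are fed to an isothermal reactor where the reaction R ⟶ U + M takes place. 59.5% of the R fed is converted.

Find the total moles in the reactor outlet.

2240 kmol/h

R reacted = 0.595 × 657.2 = 391 kmol/h; ν_R = −1, so ξ = 391/1 = 391 kmol/h.
Outlet amounts (n = n₀ + ν ξ):
  R: 657.2 − 1(391) = 266.2
  U: 0 + 1(391) = 391
  M: 0 + 1(391) = 391
  Q: 1195 (inert)
Total out = 266.2 + 391 + 391 + 1195 = 2243 kmol/h.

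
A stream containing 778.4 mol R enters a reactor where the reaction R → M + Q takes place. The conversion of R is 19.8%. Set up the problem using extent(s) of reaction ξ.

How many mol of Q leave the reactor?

154 mol

R reacted = 0.198 × 778.4 = 154.1 mol; ν_R = −1, so ξ = 154.1/1 = 154.1 mol.
Outlet amounts (n = n₀ + ν ξ):
  R: 778.4 − 1(154.1) = 624.3
  M: 0 + 1(154.1) = 154.1
  Q: 0 + 1(154.1) = 154.1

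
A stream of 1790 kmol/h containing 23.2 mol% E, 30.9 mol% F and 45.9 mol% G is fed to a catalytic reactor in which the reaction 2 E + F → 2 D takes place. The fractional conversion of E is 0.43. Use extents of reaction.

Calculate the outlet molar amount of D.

E reacted = 0.43 × 415.3 = 178.6 kmol/h; ν_E = −2, so ξ = 178.6/2 = 89.29 kmol/h.
Outlet amounts (n = n₀ + ν ξ):
  E: 415.3 − 2(89.29) = 236.7
  F: 553.1 − 1(89.29) = 463.8
  D: 0 + 2(89.29) = 178.6
  G: 821.6 (inert)

179 kmol/h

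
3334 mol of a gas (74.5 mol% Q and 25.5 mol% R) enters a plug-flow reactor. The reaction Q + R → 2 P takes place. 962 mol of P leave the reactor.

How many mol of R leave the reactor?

For P: n = n₀ + 2ξ → 962 = 0 + 2ξ, giving ξ = 481 mol.
Outlet amounts (n = n₀ + ν ξ):
  Q: 2484 − 1(481) = 2003
  R: 850.2 − 1(481) = 369.2
  P: 0 + 2(481) = 962

369 mol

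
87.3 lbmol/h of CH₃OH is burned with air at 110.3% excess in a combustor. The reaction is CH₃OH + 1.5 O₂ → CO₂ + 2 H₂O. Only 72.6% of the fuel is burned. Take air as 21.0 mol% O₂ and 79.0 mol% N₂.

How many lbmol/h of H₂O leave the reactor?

127 lbmol/h

Stoichiometric O₂ = 1.5 × 87.3 = 130.9 lbmol/h; O₂ fed = 130.9 × 2.103 = 275.4 lbmol/h.
N₂ fed = 275.4 × 79/21 = 1036 lbmol/h.
Fuel reacted = 0.726 × 87.3 → ξ = 63.38 lbmol/h.
Outlet (n = n₀ + ν ξ):
  CH₃OH: 87.3 − 1(63.38) = 23.92
  O₂: 275.4 − 1.5(63.38) = 180.3
  N₂: 1036 (inert)
  CO₂: 0 + 1(63.38) = 63.38
  H₂O: 0 + 2(63.38) = 126.8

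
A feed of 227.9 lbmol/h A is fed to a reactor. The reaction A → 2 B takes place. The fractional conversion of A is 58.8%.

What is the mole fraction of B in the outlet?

A reacted = 0.588 × 227.9 = 134 lbmol/h; ν_A = −1, so ξ = 134/1 = 134 lbmol/h.
Outlet amounts (n = n₀ + ν ξ):
  A: 227.9 − 1(134) = 93.89
  B: 0 + 2(134) = 268
Total out = 361.9 lbmol/h; y_B = 268 / 361.9 = 0.7406.

0.741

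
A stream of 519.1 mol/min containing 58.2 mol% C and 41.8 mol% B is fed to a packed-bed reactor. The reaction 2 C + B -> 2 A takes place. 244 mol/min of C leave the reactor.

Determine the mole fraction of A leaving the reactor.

For C: n = n₀ − 2ξ → 244 = 302.1 − 2ξ, giving ξ = 29.06 mol/min.
Outlet amounts (n = n₀ + ν ξ):
  C: 302.1 − 2(29.06) = 244
  B: 217 − 1(29.06) = 187.9
  A: 0 + 2(29.06) = 58.12
Total out = 490 mol/min; y_A = 58.12 / 490 = 0.1186.

0.119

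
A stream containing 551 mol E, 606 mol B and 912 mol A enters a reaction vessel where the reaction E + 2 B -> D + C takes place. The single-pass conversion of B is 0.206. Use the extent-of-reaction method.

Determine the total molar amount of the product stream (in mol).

2010 mol

B reacted = 0.206 × 606 = 124.8 mol; ν_B = −2, so ξ = 124.8/2 = 62.42 mol.
Outlet amounts (n = n₀ + ν ξ):
  E: 551 − 1(62.42) = 488.6
  B: 606 − 2(62.42) = 481.2
  D: 0 + 1(62.42) = 62.42
  C: 0 + 1(62.42) = 62.42
  A: 912 (inert)
Total out = 488.6 + 481.2 + 62.42 + 62.42 + 912 = 2007 mol.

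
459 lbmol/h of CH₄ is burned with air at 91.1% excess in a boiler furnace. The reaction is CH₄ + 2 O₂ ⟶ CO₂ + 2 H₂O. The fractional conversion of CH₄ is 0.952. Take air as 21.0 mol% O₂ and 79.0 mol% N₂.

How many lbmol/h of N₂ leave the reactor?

6600 lbmol/h

Stoichiometric O₂ = 2 × 459 = 918 lbmol/h; O₂ fed = 918 × 1.911 = 1754 lbmol/h.
N₂ fed = 1754 × 79/21 = 6600 lbmol/h.
Fuel reacted = 0.952 × 459 → ξ = 437 lbmol/h.
Outlet (n = n₀ + ν ξ):
  CH₄: 459 − 1(437) = 22.03
  O₂: 1754 − 2(437) = 880.4
  N₂: 6600 (inert)
  CO₂: 0 + 1(437) = 437
  H₂O: 0 + 2(437) = 873.9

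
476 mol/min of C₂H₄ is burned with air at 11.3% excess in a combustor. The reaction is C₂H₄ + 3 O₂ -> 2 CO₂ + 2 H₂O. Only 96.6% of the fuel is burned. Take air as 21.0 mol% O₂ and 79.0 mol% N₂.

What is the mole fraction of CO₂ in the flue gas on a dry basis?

0.129

Stoichiometric O₂ = 3 × 476 = 1428 mol/min; O₂ fed = 1428 × 1.113 = 1589 mol/min.
N₂ fed = 1589 × 79/21 = 5979 mol/min.
Fuel reacted = 0.966 × 476 → ξ = 459.8 mol/min.
Outlet (n = n₀ + ν ξ):
  C₂H₄: 476 − 1(459.8) = 16.18
  O₂: 1589 − 3(459.8) = 209.9
  N₂: 5979 (inert)
  CO₂: 0 + 2(459.8) = 919.6
  H₂O: 0 + 2(459.8) = 919.6
Dry total = 7125 mol/min; y_CO₂ (dry) = 919.6 / 7125 = 0.1291.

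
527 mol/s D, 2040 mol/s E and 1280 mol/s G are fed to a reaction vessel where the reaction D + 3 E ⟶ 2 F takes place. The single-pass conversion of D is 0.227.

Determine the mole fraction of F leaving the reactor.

D reacted = 0.227 × 527 = 119.6 mol/s; ν_D = −1, so ξ = 119.6/1 = 119.6 mol/s.
Outlet amounts (n = n₀ + ν ξ):
  D: 527 − 1(119.6) = 407.4
  E: 2040 − 3(119.6) = 1681
  F: 0 + 2(119.6) = 239.3
  G: 1280 (inert)
Total out = 3608 mol/s; y_F = 239.3 / 3608 = 0.06632.

0.0663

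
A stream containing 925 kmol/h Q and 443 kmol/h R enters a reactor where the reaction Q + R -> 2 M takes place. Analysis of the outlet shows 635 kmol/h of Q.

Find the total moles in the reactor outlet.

For Q: n = n₀ − 1ξ → 635 = 925 − 1ξ, giving ξ = 290 kmol/h.
Outlet amounts (n = n₀ + ν ξ):
  Q: 925 − 1(290) = 635
  R: 443 − 1(290) = 153
  M: 0 + 2(290) = 580
Total out = 635 + 153 + 580 = 1368 kmol/h.

1370 kmol/h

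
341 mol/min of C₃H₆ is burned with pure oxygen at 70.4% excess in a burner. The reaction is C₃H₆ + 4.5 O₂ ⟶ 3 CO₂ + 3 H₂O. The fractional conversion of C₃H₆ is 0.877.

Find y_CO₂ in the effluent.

Stoichiometric O₂ = 4.5 × 341 = 1534 mol/min; O₂ fed = 1534 × 1.704 = 2615 mol/min.
Fuel reacted = 0.877 × 341 → ξ = 299.1 mol/min.
Outlet (n = n₀ + ν ξ):
  C₃H₆: 341 − 1(299.1) = 41.94
  O₂: 2615 − 4.5(299.1) = 1269
  CO₂: 0 + 3(299.1) = 897.2
  H₂O: 0 + 3(299.1) = 897.2
Total out = 3105 mol/min; y_CO₂ = 897.2 / 3105 = 0.2889.

0.289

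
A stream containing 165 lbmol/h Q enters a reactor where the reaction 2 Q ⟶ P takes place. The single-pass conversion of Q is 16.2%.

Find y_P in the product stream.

0.0881

Q reacted = 0.162 × 165 = 26.73 lbmol/h; ν_Q = −2, so ξ = 26.73/2 = 13.37 lbmol/h.
Outlet amounts (n = n₀ + ν ξ):
  Q: 165 − 2(13.37) = 138.3
  P: 0 + 1(13.37) = 13.37
Total out = 151.6 lbmol/h; y_P = 13.37 / 151.6 = 0.08814.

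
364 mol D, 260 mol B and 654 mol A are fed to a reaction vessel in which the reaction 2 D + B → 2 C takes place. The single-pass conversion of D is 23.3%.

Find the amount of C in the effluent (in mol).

84.8 mol

D reacted = 0.233 × 364 = 84.81 mol; ν_D = −2, so ξ = 84.81/2 = 42.41 mol.
Outlet amounts (n = n₀ + ν ξ):
  D: 364 − 2(42.41) = 279.2
  B: 260 − 1(42.41) = 217.6
  C: 0 + 2(42.41) = 84.81
  A: 654 (inert)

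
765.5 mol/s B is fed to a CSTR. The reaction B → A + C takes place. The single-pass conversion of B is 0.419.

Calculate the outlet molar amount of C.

B reacted = 0.419 × 765.5 = 320.7 mol/s; ν_B = −1, so ξ = 320.7/1 = 320.7 mol/s.
Outlet amounts (n = n₀ + ν ξ):
  B: 765.5 − 1(320.7) = 444.8
  A: 0 + 1(320.7) = 320.7
  C: 0 + 1(320.7) = 320.7

321 mol/s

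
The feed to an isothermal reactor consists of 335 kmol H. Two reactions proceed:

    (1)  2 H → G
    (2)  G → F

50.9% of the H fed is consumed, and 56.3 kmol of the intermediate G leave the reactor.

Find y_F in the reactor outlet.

Conversion of H: H consumed = 2ξ₁ = 0.509 × 335 → ξ₁ = 85.26 kmol.
G balance: n_G = 0 + 1ξ₁ − 1ξ₂ = 56.3 → ξ₂ = (1·85.26 − 56.3)/1 = 28.96 kmol.
Outlet amounts (n = n₀ + Σ ν·ξ):
  H: 335 − 2(85.26) = 164.5
  G: 0 + 1(85.26) − 1(28.96) = 56.3
  F: 0 + 1(28.96) = 28.96
Total out = 249.7 kmol; y_F = 28.96 / 249.7 = 0.1159.

0.116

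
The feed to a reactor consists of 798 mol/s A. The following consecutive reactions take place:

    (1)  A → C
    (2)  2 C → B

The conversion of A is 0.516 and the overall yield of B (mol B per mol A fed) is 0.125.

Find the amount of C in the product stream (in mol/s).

Conversion of A: A consumed = 1ξ₁ = 0.516 × 798 → ξ₁ = 411.8 mol/s.
Yield of B: 1ξ₂ / 798 = 0.125 → ξ₂ = 99.75 mol/s.
Outlet amounts (n = n₀ + Σ ν·ξ):
  A: 798 − 1(411.8) = 386.2
  C: 0 + 1(411.8) − 2(99.75) = 212.3
  B: 0 + 1(99.75) = 99.75

212 mol/s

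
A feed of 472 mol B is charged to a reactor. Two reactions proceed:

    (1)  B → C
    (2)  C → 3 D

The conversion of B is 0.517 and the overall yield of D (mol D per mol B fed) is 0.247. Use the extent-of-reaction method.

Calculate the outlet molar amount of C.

Conversion of B: B consumed = 1ξ₁ = 0.517 × 472 → ξ₁ = 244 mol.
Yield of D: 3ξ₂ / 472 = 0.247 → ξ₂ = 38.86 mol.
Outlet amounts (n = n₀ + Σ ν·ξ):
  B: 472 − 1(244) = 228
  C: 0 + 1(244) − 1(38.86) = 205.2
  D: 0 + 3(38.86) = 116.6

205 mol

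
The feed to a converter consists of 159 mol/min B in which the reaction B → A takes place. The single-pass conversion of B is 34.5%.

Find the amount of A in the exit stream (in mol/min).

54.9 mol/min

B reacted = 0.345 × 159 = 54.85 mol/min; ν_B = −1, so ξ = 54.85/1 = 54.85 mol/min.
Outlet amounts (n = n₀ + ν ξ):
  B: 159 − 1(54.85) = 104.1
  A: 0 + 1(54.85) = 54.85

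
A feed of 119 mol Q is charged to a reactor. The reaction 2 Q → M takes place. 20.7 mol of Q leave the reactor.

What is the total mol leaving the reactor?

For Q: n = n₀ − 2ξ → 20.7 = 119 − 2ξ, giving ξ = 49.15 mol.
Outlet amounts (n = n₀ + ν ξ):
  Q: 119 − 2(49.15) = 20.7
  M: 0 + 1(49.15) = 49.15
Total out = 20.7 + 49.15 = 69.85 mol.

69.8 mol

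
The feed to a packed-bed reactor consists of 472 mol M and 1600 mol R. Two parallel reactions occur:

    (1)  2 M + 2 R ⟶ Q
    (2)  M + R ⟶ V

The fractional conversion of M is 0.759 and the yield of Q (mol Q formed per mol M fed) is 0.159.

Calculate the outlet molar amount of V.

208 mol

Yield of Q: 1ξ₁ / 472 = 0.159 → ξ₁ = 75.05 mol.
Conversion of M: 2ξ₁ + 1ξ₂ = 0.759 × 472 = 358.2 → ξ₂ = 208.2 mol.
Outlet amounts (n = n₀ + Σ ν·ξ):
  M: 472 − 2(75.05) − 1(208.2) = 113.8
  R: 1600 − 2(75.05) − 1(208.2) = 1242
  Q: 0 + 1(75.05) = 75.05
  V: 0 + 1(208.2) = 208.2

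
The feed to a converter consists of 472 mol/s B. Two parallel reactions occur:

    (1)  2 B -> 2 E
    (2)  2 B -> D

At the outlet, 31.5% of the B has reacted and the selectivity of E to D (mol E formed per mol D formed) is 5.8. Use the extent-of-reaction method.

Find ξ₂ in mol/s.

Conversion of B: B consumed = 0.315 × 472 = 148.7 mol/s = 2ξ₁ + 2ξ₂.
Selectivity: 2ξ₁ / (1ξ₂) = 5.8 → ξ₁ = 2.9 ξ₂.
Substitute: (2·2.9 + 2) ξ₂ = 148.7 → ξ₂ = 19.06 mol/s, ξ₁ = 55.28 mol/s.
Outlet amounts (n = n₀ + Σ ν·ξ):
  B: 472 − 2(55.28) − 2(19.06) = 323.3
  E: 0 + 2(55.28) = 110.6
  D: 0 + 1(19.06) = 19.06

ξ₂ = 19.1 mol/s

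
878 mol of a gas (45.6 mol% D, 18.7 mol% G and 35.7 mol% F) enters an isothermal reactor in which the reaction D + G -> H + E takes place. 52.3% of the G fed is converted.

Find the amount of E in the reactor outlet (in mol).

G reacted = 0.523 × 164.2 = 85.87 mol; ν_G = −1, so ξ = 85.87/1 = 85.87 mol.
Outlet amounts (n = n₀ + ν ξ):
  D: 400.4 − 1(85.87) = 314.5
  G: 164.2 − 1(85.87) = 78.32
  H: 0 + 1(85.87) = 85.87
  E: 0 + 1(85.87) = 85.87
  F: 313.4 (inert)

85.9 mol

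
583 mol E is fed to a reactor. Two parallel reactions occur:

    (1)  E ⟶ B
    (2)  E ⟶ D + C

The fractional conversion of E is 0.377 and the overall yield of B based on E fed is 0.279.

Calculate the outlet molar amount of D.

57.1 mol

Yield of B: 1ξ₁ / 583 = 0.279 → ξ₁ = 162.7 mol.
Conversion of E: 1ξ₁ + 1ξ₂ = 0.377 × 583 = 219.8 → ξ₂ = 57.13 mol.
Outlet amounts (n = n₀ + Σ ν·ξ):
  E: 583 − 1(162.7) − 1(57.13) = 363.2
  B: 0 + 1(162.7) = 162.7
  D: 0 + 1(57.13) = 57.13
  C: 0 + 1(57.13) = 57.13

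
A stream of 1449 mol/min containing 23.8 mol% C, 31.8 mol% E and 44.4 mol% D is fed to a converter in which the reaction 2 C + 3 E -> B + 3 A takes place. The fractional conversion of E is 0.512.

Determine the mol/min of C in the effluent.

E reacted = 0.512 × 460.8 = 235.9 mol/min; ν_E = −3, so ξ = 235.9/3 = 78.64 mol/min.
Outlet amounts (n = n₀ + ν ξ):
  C: 344.9 − 2(78.64) = 187.6
  E: 460.8 − 3(78.64) = 224.9
  B: 0 + 1(78.64) = 78.64
  A: 0 + 3(78.64) = 235.9
  D: 643.4 (inert)

188 mol/min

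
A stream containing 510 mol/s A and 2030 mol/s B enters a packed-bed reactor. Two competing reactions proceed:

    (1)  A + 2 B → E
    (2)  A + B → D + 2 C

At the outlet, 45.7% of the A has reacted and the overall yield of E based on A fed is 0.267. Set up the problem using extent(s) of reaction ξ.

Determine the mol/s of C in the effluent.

194 mol/s

Yield of E: 1ξ₁ / 510 = 0.267 → ξ₁ = 136.2 mol/s.
Conversion of A: 1ξ₁ + 1ξ₂ = 0.457 × 510 = 233.1 → ξ₂ = 96.9 mol/s.
Outlet amounts (n = n₀ + Σ ν·ξ):
  A: 510 − 1(136.2) − 1(96.9) = 276.9
  B: 2030 − 2(136.2) − 1(96.9) = 1661
  E: 0 + 1(136.2) = 136.2
  D: 0 + 1(96.9) = 96.9
  C: 0 + 2(96.9) = 193.8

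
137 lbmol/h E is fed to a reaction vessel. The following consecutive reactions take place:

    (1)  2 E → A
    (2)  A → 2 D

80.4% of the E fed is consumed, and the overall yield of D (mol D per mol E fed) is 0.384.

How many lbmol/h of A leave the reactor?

Conversion of E: E consumed = 2ξ₁ = 0.804 × 137 → ξ₁ = 55.07 lbmol/h.
Yield of D: 2ξ₂ / 137 = 0.384 → ξ₂ = 26.3 lbmol/h.
Outlet amounts (n = n₀ + Σ ν·ξ):
  E: 137 − 2(55.07) = 26.85
  A: 0 + 1(55.07) − 1(26.3) = 28.77
  D: 0 + 2(26.3) = 52.61

28.8 lbmol/h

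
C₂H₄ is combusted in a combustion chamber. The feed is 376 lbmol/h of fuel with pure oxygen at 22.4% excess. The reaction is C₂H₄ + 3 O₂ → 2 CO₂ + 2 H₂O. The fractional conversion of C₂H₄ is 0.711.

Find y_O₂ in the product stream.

Stoichiometric O₂ = 3 × 376 = 1128 lbmol/h; O₂ fed = 1128 × 1.224 = 1381 lbmol/h.
Fuel reacted = 0.711 × 376 → ξ = 267.3 lbmol/h.
Outlet (n = n₀ + ν ξ):
  C₂H₄: 376 − 1(267.3) = 108.7
  O₂: 1381 − 3(267.3) = 578.7
  CO₂: 0 + 2(267.3) = 534.7
  H₂O: 0 + 2(267.3) = 534.7
Total out = 1757 lbmol/h; y_O₂ = 578.7 / 1757 = 0.3294.

0.329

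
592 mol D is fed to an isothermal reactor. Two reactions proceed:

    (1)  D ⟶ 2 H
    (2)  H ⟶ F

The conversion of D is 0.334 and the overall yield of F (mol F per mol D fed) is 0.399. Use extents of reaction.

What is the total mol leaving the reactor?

Conversion of D: D consumed = 1ξ₁ = 0.334 × 592 → ξ₁ = 197.7 mol.
Yield of F: 1ξ₂ / 592 = 0.399 → ξ₂ = 236.2 mol.
Outlet amounts (n = n₀ + Σ ν·ξ):
  D: 592 − 1(197.7) = 394.3
  H: 0 + 2(197.7) − 1(236.2) = 159.2
  F: 0 + 1(236.2) = 236.2
Total out = 394.3 + 159.2 + 236.2 = 789.7 mol.

790 mol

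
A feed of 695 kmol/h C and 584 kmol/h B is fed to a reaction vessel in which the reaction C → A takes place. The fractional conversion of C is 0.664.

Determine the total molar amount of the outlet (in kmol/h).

1280 kmol/h

C reacted = 0.664 × 695 = 461.5 kmol/h; ν_C = −1, so ξ = 461.5/1 = 461.5 kmol/h.
Outlet amounts (n = n₀ + ν ξ):
  C: 695 − 1(461.5) = 233.5
  A: 0 + 1(461.5) = 461.5
  B: 584 (inert)
Total out = 233.5 + 461.5 + 584 = 1279 kmol/h.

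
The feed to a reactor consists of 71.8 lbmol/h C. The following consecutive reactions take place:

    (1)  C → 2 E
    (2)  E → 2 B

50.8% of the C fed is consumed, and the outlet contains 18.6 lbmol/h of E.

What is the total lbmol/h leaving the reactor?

Conversion of C: C consumed = 1ξ₁ = 0.508 × 71.8 → ξ₁ = 36.47 lbmol/h.
E balance: n_E = 0 + 2ξ₁ − 1ξ₂ = 18.6 → ξ₂ = (2·36.47 − 18.6)/1 = 54.35 lbmol/h.
Outlet amounts (n = n₀ + Σ ν·ξ):
  C: 71.8 − 1(36.47) = 35.33
  E: 0 + 2(36.47) − 1(54.35) = 18.6
  B: 0 + 2(54.35) = 108.7
Total out = 35.33 + 18.6 + 108.7 = 162.6 lbmol/h.

163 lbmol/h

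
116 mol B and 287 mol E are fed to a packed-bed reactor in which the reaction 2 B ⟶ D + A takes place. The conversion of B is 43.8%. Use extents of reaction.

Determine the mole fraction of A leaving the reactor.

B reacted = 0.438 × 116 = 50.81 mol; ν_B = −2, so ξ = 50.81/2 = 25.4 mol.
Outlet amounts (n = n₀ + ν ξ):
  B: 116 − 2(25.4) = 65.19
  D: 0 + 1(25.4) = 25.4
  A: 0 + 1(25.4) = 25.4
  E: 287 (inert)
Total out = 403 mol; y_A = 25.4 / 403 = 0.06304.

0.063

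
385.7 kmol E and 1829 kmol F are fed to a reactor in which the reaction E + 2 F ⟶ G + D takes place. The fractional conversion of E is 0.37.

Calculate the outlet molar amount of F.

1540 kmol

E reacted = 0.37 × 385.7 = 142.7 kmol; ν_E = −1, so ξ = 142.7/1 = 142.7 kmol.
Outlet amounts (n = n₀ + ν ξ):
  E: 385.7 − 1(142.7) = 243
  F: 1829 − 2(142.7) = 1544
  G: 0 + 1(142.7) = 142.7
  D: 0 + 1(142.7) = 142.7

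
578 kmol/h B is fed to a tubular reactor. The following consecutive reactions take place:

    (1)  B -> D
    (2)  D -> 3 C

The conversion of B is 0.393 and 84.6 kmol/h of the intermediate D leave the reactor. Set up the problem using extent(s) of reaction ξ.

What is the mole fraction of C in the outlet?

Conversion of B: B consumed = 1ξ₁ = 0.393 × 578 → ξ₁ = 227.2 kmol/h.
D balance: n_D = 0 + 1ξ₁ − 1ξ₂ = 84.6 → ξ₂ = (1·227.2 − 84.6)/1 = 142.6 kmol/h.
Outlet amounts (n = n₀ + Σ ν·ξ):
  B: 578 − 1(227.2) = 350.8
  D: 0 + 1(227.2) − 1(142.6) = 84.6
  C: 0 + 3(142.6) = 427.7
Total out = 863.1 kmol/h; y_C = 427.7 / 863.1 = 0.4955.

0.495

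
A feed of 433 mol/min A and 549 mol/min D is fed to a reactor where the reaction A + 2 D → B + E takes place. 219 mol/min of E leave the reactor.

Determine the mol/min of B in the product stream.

For E: n = n₀ + 1ξ → 219 = 0 + 1ξ, giving ξ = 219 mol/min.
Outlet amounts (n = n₀ + ν ξ):
  A: 433 − 1(219) = 214
  D: 549 − 2(219) = 111
  B: 0 + 1(219) = 219
  E: 0 + 1(219) = 219

219 mol/min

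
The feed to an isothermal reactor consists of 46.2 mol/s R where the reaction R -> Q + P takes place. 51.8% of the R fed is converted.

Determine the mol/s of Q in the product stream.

23.9 mol/s

R reacted = 0.518 × 46.2 = 23.93 mol/s; ν_R = −1, so ξ = 23.93/1 = 23.93 mol/s.
Outlet amounts (n = n₀ + ν ξ):
  R: 46.2 − 1(23.93) = 22.27
  Q: 0 + 1(23.93) = 23.93
  P: 0 + 1(23.93) = 23.93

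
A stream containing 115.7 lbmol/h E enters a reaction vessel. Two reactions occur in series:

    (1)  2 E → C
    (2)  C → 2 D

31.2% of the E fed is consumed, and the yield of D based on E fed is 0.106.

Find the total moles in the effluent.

104 lbmol/h

Conversion of E: E consumed = 2ξ₁ = 0.312 × 115.7 → ξ₁ = 18.05 lbmol/h.
Yield of D: 2ξ₂ / 115.7 = 0.106 → ξ₂ = 6.132 lbmol/h.
Outlet amounts (n = n₀ + Σ ν·ξ):
  E: 115.7 − 2(18.05) = 79.6
  C: 0 + 1(18.05) − 1(6.132) = 11.92
  D: 0 + 2(6.132) = 12.26
Total out = 79.6 + 11.92 + 12.26 = 103.8 lbmol/h.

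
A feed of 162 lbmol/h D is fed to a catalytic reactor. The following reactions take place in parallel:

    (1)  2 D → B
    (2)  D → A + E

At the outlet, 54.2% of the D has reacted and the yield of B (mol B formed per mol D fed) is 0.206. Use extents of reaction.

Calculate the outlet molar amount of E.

Yield of B: 1ξ₁ / 162 = 0.206 → ξ₁ = 33.37 lbmol/h.
Conversion of D: 2ξ₁ + 1ξ₂ = 0.542 × 162 = 87.8 → ξ₂ = 21.06 lbmol/h.
Outlet amounts (n = n₀ + Σ ν·ξ):
  D: 162 − 2(33.37) − 1(21.06) = 74.2
  B: 0 + 1(33.37) = 33.37
  A: 0 + 1(21.06) = 21.06
  E: 0 + 1(21.06) = 21.06

21.1 lbmol/h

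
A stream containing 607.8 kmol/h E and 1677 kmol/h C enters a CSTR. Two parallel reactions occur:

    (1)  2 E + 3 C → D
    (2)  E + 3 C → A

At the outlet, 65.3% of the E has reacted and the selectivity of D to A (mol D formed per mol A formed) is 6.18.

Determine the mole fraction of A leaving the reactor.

0.0203

Conversion of E: E consumed = 0.653 × 607.8 = 396.9 kmol/h = 2ξ₁ + 1ξ₂.
Selectivity: 1ξ₁ / (1ξ₂) = 6.18 → ξ₁ = 6.18 ξ₂.
Substitute: (2·6.18 + 1) ξ₂ = 396.9 → ξ₂ = 29.71 kmol/h, ξ₁ = 183.6 kmol/h.
Outlet amounts (n = n₀ + Σ ν·ξ):
  E: 607.8 − 2(183.6) − 1(29.71) = 210.9
  C: 1677 − 3(183.6) − 3(29.71) = 1037
  D: 0 + 1(183.6) = 183.6
  A: 0 + 1(29.71) = 29.71
Total out = 1461 kmol/h; y_A = 29.71 / 1461 = 0.02033.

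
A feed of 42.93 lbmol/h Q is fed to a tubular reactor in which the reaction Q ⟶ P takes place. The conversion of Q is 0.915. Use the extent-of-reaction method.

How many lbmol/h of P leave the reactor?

39.3 lbmol/h

Q reacted = 0.915 × 42.93 = 39.28 lbmol/h; ν_Q = −1, so ξ = 39.28/1 = 39.28 lbmol/h.
Outlet amounts (n = n₀ + ν ξ):
  Q: 42.93 − 1(39.28) = 3.649
  P: 0 + 1(39.28) = 39.28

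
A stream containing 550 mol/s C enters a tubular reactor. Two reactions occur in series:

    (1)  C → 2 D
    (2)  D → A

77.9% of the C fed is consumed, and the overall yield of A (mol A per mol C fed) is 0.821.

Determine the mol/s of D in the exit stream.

Conversion of C: C consumed = 1ξ₁ = 0.779 × 550 → ξ₁ = 428.4 mol/s.
Yield of A: 1ξ₂ / 550 = 0.821 → ξ₂ = 451.5 mol/s.
Outlet amounts (n = n₀ + Σ ν·ξ):
  C: 550 − 1(428.4) = 121.6
  D: 0 + 2(428.4) − 1(451.5) = 405.4
  A: 0 + 1(451.5) = 451.5

405 mol/s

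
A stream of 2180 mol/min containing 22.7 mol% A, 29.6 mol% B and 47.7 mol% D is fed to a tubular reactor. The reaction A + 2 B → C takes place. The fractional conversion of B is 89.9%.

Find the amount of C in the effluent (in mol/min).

290 mol/min

B reacted = 0.899 × 645.3 = 580.1 mol/min; ν_B = −2, so ξ = 580.1/2 = 290.1 mol/min.
Outlet amounts (n = n₀ + ν ξ):
  A: 494.9 − 1(290.1) = 204.8
  B: 645.3 − 2(290.1) = 65.17
  C: 0 + 1(290.1) = 290.1
  D: 1040 (inert)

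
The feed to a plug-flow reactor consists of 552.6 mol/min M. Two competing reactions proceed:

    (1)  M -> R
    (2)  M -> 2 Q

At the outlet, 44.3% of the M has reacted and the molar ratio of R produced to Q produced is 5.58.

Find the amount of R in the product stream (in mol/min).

225 mol/min

Conversion of M: M consumed = 0.443 × 552.6 = 244.8 mol/min = 1ξ₁ + 1ξ₂.
Selectivity: 1ξ₁ / (2ξ₂) = 5.58 → ξ₁ = 11.16 ξ₂.
Substitute: (1·11.16 + 1) ξ₂ = 244.8 → ξ₂ = 20.13 mol/min, ξ₁ = 224.7 mol/min.
Outlet amounts (n = n₀ + Σ ν·ξ):
  M: 552.6 − 1(224.7) − 1(20.13) = 307.8
  R: 0 + 1(224.7) = 224.7
  Q: 0 + 2(20.13) = 40.26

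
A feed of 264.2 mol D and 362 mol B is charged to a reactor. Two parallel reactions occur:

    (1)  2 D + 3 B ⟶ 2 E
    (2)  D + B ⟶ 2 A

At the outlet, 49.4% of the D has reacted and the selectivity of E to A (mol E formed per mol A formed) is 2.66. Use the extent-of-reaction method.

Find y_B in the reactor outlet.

0.383

Conversion of D: D consumed = 0.494 × 264.2 = 130.5 mol = 2ξ₁ + 1ξ₂.
Selectivity: 2ξ₁ / (2ξ₂) = 2.66 → ξ₁ = 2.66 ξ₂.
Substitute: (2·2.66 + 1) ξ₂ = 130.5 → ξ₂ = 20.65 mol, ξ₁ = 54.93 mol.
Outlet amounts (n = n₀ + Σ ν·ξ):
  D: 264.2 − 2(54.93) − 1(20.65) = 133.7
  B: 362 − 3(54.93) − 1(20.65) = 176.6
  E: 0 + 2(54.93) = 109.9
  A: 0 + 2(20.65) = 41.3
Total out = 461.4 mol; y_B = 176.6 / 461.4 = 0.3826.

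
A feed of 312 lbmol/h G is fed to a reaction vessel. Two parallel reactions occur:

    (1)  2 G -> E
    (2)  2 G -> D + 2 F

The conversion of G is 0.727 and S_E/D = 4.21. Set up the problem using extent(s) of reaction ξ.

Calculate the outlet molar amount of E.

Conversion of G: G consumed = 0.727 × 312 = 226.8 lbmol/h = 2ξ₁ + 2ξ₂.
Selectivity: 1ξ₁ / (1ξ₂) = 4.21 → ξ₁ = 4.21 ξ₂.
Substitute: (2·4.21 + 2) ξ₂ = 226.8 → ξ₂ = 21.77 lbmol/h, ξ₁ = 91.64 lbmol/h.
Outlet amounts (n = n₀ + Σ ν·ξ):
  G: 312 − 2(91.64) − 2(21.77) = 85.18
  E: 0 + 1(91.64) = 91.64
  D: 0 + 1(21.77) = 21.77
  F: 0 + 2(21.77) = 43.54

91.6 lbmol/h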